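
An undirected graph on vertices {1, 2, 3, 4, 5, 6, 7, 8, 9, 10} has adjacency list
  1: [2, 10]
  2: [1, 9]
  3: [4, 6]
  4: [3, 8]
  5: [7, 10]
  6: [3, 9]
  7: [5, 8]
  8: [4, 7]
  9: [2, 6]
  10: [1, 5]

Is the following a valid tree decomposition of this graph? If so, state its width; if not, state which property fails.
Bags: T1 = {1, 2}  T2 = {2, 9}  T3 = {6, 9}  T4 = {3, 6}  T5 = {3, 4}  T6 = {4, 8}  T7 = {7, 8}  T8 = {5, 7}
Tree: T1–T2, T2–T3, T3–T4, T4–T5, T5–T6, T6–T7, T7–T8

A tree decomposition must satisfy three properties: every vertex lies in some bag; for every edge, both endpoints lie together in some bag; and for every vertex, the bags containing it form a connected subtree. Here vertex 10 appears in no bag, so the decomposition is invalid.

No — vertex 10 appears in no bag.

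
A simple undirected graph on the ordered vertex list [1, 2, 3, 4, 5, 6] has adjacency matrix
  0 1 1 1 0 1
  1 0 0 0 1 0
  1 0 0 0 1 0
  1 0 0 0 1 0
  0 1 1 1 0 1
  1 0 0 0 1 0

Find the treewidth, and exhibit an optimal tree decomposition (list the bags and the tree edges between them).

Treewidth 2.
One optimal decomposition is:
Bags: B1 = {1, 5, 6}  B2 = {1, 2, 5}  B3 = {1, 4, 5}  B4 = {1, 3, 5}
Tree: B1–B2, B2–B3, B3–B4

The largest bag has 3 vertices, giving width 2; this decomposition certifies tw(G) ≤ 2. For the lower bound, G contains the cycle 6–1–2–5–6, so G is not a forest; only forests have treewidth ≤ 1, hence tw(G) ≥ 2. Hence tw(G) = 2 exactly.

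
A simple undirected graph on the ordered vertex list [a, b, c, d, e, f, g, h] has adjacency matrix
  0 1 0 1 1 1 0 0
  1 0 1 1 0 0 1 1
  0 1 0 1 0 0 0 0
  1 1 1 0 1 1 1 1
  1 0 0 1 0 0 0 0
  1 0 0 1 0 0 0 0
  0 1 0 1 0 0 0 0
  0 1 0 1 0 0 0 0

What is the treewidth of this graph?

A width-2 tree decomposition is:
Bags: B1 = {a, d, f}  B2 = {a, b, d}  B3 = {b, d, g}  B4 = {b, c, d}  B5 = {b, d, h}  B6 = {a, d, e}
Tree: B1–B2, B2–B3, B2–B4, B3–B5, B1–B6
Every bag has size at most 3, so the width is 3 − 1 = 2 and tw(G) ≤ 2. For the lower bound, the 3 vertices {a, d, e} are pairwise adjacent, and any tree decomposition puts a clique entirely inside one bag — forcing width ≥ 2. Therefore the treewidth is 2.

2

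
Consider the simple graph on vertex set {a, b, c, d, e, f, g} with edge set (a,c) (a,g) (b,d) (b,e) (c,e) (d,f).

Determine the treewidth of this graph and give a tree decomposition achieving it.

Each bag holds 2 vertices, so the decomposition has width 1, which upper-bounds the treewidth. Any graph with an edge has treewidth ≥ 1, and G has the edge g–a. The upper and lower bounds meet at 1, so that is the treewidth.

Treewidth 1.
One optimal decomposition is:
Bags: B1 = {a, g}  B2 = {a, c}  B3 = {c, e}  B4 = {b, e}  B5 = {b, d}  B6 = {d, f}
Tree: B1–B2, B2–B3, B3–B4, B4–B5, B5–B6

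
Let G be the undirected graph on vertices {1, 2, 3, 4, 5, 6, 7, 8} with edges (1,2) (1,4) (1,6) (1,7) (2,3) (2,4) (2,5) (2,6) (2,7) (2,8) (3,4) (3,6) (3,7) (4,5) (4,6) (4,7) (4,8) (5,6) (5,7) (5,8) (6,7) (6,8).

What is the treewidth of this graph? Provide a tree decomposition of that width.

Treewidth 4.
One such decomposition:
Bags: B1 = {2, 3, 4, 6, 7}  B2 = {2, 4, 5, 6, 7}  B3 = {2, 4, 5, 6, 8}  B4 = {1, 2, 4, 6, 7}
Tree: B1–B2, B2–B3, B1–B4

The largest bag has 5 vertices, giving width 4; this decomposition certifies tw(G) ≤ 4. For the lower bound, the 5 vertices {2, 4, 5, 6, 8} are pairwise adjacent, and any tree decomposition puts a clique entirely inside one bag — forcing width ≥ 4. The upper and lower bounds meet at 4, so that is the treewidth.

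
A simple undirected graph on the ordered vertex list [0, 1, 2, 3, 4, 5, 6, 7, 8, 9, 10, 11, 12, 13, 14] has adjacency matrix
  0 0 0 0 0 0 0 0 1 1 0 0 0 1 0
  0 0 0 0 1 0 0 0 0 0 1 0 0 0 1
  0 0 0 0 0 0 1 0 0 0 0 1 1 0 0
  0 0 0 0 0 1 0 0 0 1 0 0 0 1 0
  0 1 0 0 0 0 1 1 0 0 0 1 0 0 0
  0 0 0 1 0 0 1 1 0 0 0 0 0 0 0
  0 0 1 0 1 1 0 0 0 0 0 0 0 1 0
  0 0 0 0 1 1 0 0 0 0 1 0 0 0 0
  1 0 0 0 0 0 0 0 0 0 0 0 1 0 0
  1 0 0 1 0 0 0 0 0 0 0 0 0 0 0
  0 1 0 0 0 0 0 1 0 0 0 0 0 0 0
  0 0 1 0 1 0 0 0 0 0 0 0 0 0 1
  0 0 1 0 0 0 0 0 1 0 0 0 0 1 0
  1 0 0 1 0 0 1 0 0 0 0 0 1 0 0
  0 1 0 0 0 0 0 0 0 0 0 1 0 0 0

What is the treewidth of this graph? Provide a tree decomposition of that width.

Treewidth 3.
Bags: B1 = {1, 10, 11, 14}  B2 = {1, 4, 10, 11}  B3 = {4, 7, 10, 11}  B4 = {2, 4, 7, 11}  B5 = {2, 4, 6, 7}  B6 = {2, 5, 6, 7}  B7 = {2, 5, 6, 12}  B8 = {5, 6, 12, 13}  B9 = {3, 5, 12, 13}  B10 = {3, 8, 12, 13}  B11 = {0, 3, 8, 13}  B12 = {0, 3, 8, 9}
Tree: B1–B2, B2–B3, B3–B4, B4–B5, B5–B6, B6–B7, B7–B8, B8–B9, B9–B10, B10–B11, B11–B12

Each bag holds 4 vertices, so the decomposition has width 3, which upper-bounds the treewidth. For the lower bound: the 4 vertex sets {1,10,14}, {11}, {4}, {2,5,6,7} are disjoint, each induces a connected subgraph, and every pair is joined by at least one edge of G. Contracting each set to a single vertex therefore yields K_{4} as a minor, and since treewidth is minor-monotone, tw(G) ≥ tw(K_{4}) = 3. The upper and lower bounds meet at 3, so that is the treewidth.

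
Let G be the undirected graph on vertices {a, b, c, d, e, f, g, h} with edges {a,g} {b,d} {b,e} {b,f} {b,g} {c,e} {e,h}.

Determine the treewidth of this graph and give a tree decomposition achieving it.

Each bag holds 2 vertices, so the decomposition has width 1, which upper-bounds the treewidth. G has an edge, so its treewidth is at least 1. The upper and lower bounds meet at 1, so that is the treewidth.

Treewidth 1.
Bags: B1 = {b, f}  B2 = {b, e}  B3 = {c, e}  B4 = {b, d}  B5 = {e, h}  B6 = {b, g}  B7 = {a, g}
Tree: B1–B2, B2–B3, B2–B4, B3–B5, B2–B6, B6–B7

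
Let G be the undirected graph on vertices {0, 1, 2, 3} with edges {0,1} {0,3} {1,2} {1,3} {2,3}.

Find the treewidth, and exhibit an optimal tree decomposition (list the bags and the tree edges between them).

Treewidth 2.
One such decomposition:
Bags: B1 = {0, 1, 3}  B2 = {1, 2, 3}
Tree: B1–B2

The largest bag has 3 vertices, giving width 2; this decomposition certifies tw(G) ≤ 2. For the lower bound, the 3 vertices {0, 1, 3} are pairwise adjacent, and any tree decomposition puts a clique entirely inside one bag — forcing width ≥ 2. Therefore the treewidth is 2.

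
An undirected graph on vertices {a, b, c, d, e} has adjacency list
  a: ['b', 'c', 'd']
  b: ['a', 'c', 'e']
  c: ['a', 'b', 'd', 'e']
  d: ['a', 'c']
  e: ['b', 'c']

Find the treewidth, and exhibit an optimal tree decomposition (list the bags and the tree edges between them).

Treewidth 2.
Bags: B1 = {a, b, c}  B2 = {a, c, d}  B3 = {b, c, e}
Tree: B1–B2, B1–B3

Every bag has size at most 3, so the width is 3 − 1 = 2 and tw(G) ≤ 2. On the other hand G contains the 3-clique {b, c, e}. A clique must lie in a single bag of any decomposition, so no decomposition can have width below 2. Combining the bounds, tw(G) = 2.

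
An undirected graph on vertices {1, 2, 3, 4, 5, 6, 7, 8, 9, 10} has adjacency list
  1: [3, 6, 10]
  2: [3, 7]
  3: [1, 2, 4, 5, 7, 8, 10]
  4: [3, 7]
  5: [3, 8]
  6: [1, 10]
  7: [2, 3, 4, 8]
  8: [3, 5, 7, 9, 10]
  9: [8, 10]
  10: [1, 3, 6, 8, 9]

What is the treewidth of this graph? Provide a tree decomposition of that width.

Treewidth 2.
One optimal decomposition is:
Bags: B1 = {3, 5, 8}  B2 = {3, 7, 8}  B3 = {3, 8, 10}  B4 = {1, 3, 10}  B5 = {8, 9, 10}  B6 = {1, 6, 10}  B7 = {2, 3, 7}  B8 = {3, 4, 7}
Tree: B1–B2, B2–B3, B3–B4, B3–B5, B4–B6, B2–B7, B2–B8

Every bag has size at most 3, so the width is 3 − 1 = 2 and tw(G) ≤ 2. Conversely, {8, 9, 10} is a clique of size 3, and the vertices of any clique must share a bag in every tree decomposition; so some bag has ≥ 3 vertices and tw(G) ≥ 2. Combining the bounds, tw(G) = 2.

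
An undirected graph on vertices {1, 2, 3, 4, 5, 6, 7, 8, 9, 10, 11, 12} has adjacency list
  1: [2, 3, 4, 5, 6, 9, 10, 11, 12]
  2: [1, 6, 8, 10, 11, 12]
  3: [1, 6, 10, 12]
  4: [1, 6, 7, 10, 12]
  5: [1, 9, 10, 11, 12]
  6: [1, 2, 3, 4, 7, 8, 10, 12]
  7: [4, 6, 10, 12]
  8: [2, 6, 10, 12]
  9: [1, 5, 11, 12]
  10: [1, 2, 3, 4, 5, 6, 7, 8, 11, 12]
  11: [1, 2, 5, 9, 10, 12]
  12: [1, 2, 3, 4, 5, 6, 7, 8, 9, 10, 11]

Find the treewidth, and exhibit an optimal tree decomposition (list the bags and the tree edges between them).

Each bag holds 5 vertices, so the decomposition has width 4, which upper-bounds the treewidth. Conversely, {1, 5, 9, 11, 12} is a clique of size 5, and the vertices of any clique must share a bag in every tree decomposition; so some bag has ≥ 5 vertices and tw(G) ≥ 4. Therefore the treewidth is 4.

Treewidth 4.
One such decomposition:
Bags: B1 = {1, 4, 6, 10, 12}  B2 = {1, 3, 6, 10, 12}  B3 = {4, 6, 7, 10, 12}  B4 = {1, 2, 6, 10, 12}  B5 = {1, 2, 10, 11, 12}  B6 = {1, 5, 10, 11, 12}  B7 = {1, 5, 9, 11, 12}  B8 = {2, 6, 8, 10, 12}
Tree: B1–B2, B1–B3, B1–B4, B4–B5, B5–B6, B6–B7, B4–B8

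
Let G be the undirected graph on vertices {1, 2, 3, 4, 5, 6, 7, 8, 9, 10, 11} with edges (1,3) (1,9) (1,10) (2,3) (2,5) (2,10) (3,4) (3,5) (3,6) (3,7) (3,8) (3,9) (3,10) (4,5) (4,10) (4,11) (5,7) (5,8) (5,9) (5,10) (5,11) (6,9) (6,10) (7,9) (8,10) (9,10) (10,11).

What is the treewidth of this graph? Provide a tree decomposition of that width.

Every bag has size at most 4, so the width is 4 − 1 = 3 and tw(G) ≤ 3. For the lower bound, the 4 vertices {4, 5, 10, 11} are pairwise adjacent, and any tree decomposition puts a clique entirely inside one bag — forcing width ≥ 3. The upper and lower bounds meet at 3, so that is the treewidth.

Treewidth 3.
One such decomposition:
Bags: B1 = {3, 5, 9, 10}  B2 = {1, 3, 9, 10}  B3 = {2, 3, 5, 10}  B4 = {3, 5, 7, 9}  B5 = {3, 4, 5, 10}  B6 = {3, 5, 8, 10}  B7 = {4, 5, 10, 11}  B8 = {3, 6, 9, 10}
Tree: B1–B2, B1–B3, B1–B4, B3–B5, B3–B6, B5–B7, B1–B8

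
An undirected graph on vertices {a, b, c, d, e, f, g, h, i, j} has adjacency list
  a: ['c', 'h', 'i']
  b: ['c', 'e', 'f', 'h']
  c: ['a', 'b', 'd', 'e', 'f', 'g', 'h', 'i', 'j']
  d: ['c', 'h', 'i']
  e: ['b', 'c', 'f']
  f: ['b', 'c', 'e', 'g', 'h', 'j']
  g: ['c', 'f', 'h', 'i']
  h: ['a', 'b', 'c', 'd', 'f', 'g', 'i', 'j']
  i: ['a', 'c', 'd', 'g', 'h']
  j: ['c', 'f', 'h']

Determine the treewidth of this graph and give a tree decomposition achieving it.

The largest bag has 4 vertices, giving width 3; this decomposition certifies tw(G) ≤ 3. For the lower bound, the 4 vertices {b, c, e, f} are pairwise adjacent, and any tree decomposition puts a clique entirely inside one bag — forcing width ≥ 3. Hence tw(G) = 3 exactly.

Treewidth 3.
Bags: B1 = {c, g, h, i}  B2 = {c, f, g, h}  B3 = {b, c, f, h}  B4 = {c, f, h, j}  B5 = {b, c, e, f}  B6 = {a, c, h, i}  B7 = {c, d, h, i}
Tree: B1–B2, B2–B3, B3–B4, B3–B5, B1–B6, B1–B7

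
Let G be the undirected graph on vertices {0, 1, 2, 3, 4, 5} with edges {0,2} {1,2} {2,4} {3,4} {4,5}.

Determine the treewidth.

1

A width-1 tree decomposition is:
Bags: B1 = {2, 4}  B2 = {4, 5}  B3 = {0, 2}  B4 = {1, 2}  B5 = {3, 4}
Tree: B1–B2, B1–B3, B1–B4, B2–B5
Each bag holds 2 vertices, so the decomposition has width 1, which upper-bounds the treewidth. Since G has at least one edge (e.g. 2–4), it is not an edgeless graph, so tw(G) ≥ 1. The upper and lower bounds meet at 1, so that is the treewidth.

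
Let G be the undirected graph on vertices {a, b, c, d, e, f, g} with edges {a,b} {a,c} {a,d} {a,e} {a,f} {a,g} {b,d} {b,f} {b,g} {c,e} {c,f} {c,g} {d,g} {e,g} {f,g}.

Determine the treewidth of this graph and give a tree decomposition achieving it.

Treewidth 3.
One such decomposition:
Bags: B1 = {a, c, f, g}  B2 = {a, c, e, g}  B3 = {a, b, f, g}  B4 = {a, b, d, g}
Tree: B1–B2, B1–B3, B3–B4

Every bag has size at most 4, so the width is 4 − 1 = 3 and tw(G) ≤ 3. Conversely, {a, b, d, g} is a clique of size 4, and the vertices of any clique must share a bag in every tree decomposition; so some bag has ≥ 4 vertices and tw(G) ≥ 3. Combining the bounds, tw(G) = 3.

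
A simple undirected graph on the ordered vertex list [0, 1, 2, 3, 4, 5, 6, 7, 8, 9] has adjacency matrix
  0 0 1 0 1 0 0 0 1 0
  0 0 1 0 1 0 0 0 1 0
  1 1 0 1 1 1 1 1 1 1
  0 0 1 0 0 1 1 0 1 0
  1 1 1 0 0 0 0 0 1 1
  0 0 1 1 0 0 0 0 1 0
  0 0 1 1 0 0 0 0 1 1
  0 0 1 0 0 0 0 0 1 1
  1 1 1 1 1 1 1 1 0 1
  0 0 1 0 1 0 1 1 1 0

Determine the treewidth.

3

A width-3 tree decomposition is:
Bags: B1 = {2, 3, 6, 8}  B2 = {2, 6, 8, 9}  B3 = {2, 3, 5, 8}  B4 = {2, 4, 8, 9}  B5 = {2, 7, 8, 9}  B6 = {1, 2, 4, 8}  B7 = {0, 2, 4, 8}
Tree: B1–B2, B1–B3, B2–B4, B4–B5, B4–B6, B6–B7
Each bag holds 4 vertices, so the decomposition has width 3, which upper-bounds the treewidth. For the lower bound, the 4 vertices {2, 3, 5, 8} are pairwise adjacent, and any tree decomposition puts a clique entirely inside one bag — forcing width ≥ 3. Hence tw(G) = 3 exactly.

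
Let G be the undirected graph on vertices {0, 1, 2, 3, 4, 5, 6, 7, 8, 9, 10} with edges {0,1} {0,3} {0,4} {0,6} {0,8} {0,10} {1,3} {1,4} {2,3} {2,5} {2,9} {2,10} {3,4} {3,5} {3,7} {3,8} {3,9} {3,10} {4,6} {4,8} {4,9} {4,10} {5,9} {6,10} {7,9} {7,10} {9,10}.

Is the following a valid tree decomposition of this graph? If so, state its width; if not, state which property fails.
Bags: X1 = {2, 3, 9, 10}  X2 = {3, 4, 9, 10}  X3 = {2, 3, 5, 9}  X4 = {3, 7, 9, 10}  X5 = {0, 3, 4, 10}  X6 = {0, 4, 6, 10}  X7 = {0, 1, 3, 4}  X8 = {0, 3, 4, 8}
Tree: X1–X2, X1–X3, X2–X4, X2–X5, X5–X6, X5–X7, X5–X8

Yes; width 3.

Every vertex of G appears in some bag (union = {0, 1, 2, 3, 4, 5, 6, 7, 8, 9, 10}); every edge is covered by a bag; and for each vertex v the set of bags containing v is connected in the bag tree. The decomposition is therefore valid. The largest bag has 4 vertices, so the width is 3.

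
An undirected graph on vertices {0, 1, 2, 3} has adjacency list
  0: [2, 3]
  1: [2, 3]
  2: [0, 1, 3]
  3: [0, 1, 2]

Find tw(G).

A width-2 tree decomposition is:
Bags: B1 = {0, 2, 3}  B2 = {1, 2, 3}
Tree: B1–B2
Each bag holds 3 vertices, so the decomposition has width 2, which upper-bounds the treewidth. On the other hand G contains the 3-clique {0, 2, 3}. A clique must lie in a single bag of any decomposition, so no decomposition can have width below 2. Combining the bounds, tw(G) = 2.

2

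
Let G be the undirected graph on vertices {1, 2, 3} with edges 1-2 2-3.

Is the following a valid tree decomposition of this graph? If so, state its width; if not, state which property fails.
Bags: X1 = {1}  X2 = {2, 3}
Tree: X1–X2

A tree decomposition must satisfy three properties: every vertex lies in some bag; for every edge, both endpoints lie together in some bag; and for every vertex, the bags containing it form a connected subtree. Here edge (2,1) lies in no bag, so the decomposition is invalid.

No — edge (2,1) lies in no bag.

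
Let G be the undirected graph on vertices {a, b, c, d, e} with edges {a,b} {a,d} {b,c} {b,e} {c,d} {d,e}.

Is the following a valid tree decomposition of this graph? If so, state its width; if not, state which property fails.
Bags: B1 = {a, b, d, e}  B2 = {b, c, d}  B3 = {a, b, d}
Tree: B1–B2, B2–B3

A tree decomposition must satisfy three properties: every vertex lies in some bag; for every edge, both endpoints lie together in some bag; and for every vertex, the bags containing it form a connected subtree. Here bags containing vertex a are not connected in the tree, so the decomposition is invalid.

No — bags containing vertex a are not connected in the tree.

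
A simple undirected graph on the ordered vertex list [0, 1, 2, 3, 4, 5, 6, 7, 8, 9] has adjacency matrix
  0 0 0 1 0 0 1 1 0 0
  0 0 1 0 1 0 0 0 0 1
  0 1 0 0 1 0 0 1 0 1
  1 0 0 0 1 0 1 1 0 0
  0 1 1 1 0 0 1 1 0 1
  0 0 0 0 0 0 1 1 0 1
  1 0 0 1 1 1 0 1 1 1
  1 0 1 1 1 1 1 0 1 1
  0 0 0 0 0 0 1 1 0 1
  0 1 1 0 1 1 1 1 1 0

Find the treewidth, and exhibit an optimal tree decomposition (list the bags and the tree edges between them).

Treewidth 3.
One such decomposition:
Bags: B1 = {6, 7, 8, 9}  B2 = {4, 6, 7, 9}  B3 = {2, 4, 7, 9}  B4 = {5, 6, 7, 9}  B5 = {1, 2, 4, 9}  B6 = {3, 4, 6, 7}  B7 = {0, 3, 6, 7}
Tree: B1–B2, B2–B3, B1–B4, B3–B5, B2–B6, B6–B7

Every bag has size at most 4, so the width is 4 − 1 = 3 and tw(G) ≤ 3. On the other hand G contains the 4-clique {1, 2, 4, 9}. A clique must lie in a single bag of any decomposition, so no decomposition can have width below 3. Hence tw(G) = 3 exactly.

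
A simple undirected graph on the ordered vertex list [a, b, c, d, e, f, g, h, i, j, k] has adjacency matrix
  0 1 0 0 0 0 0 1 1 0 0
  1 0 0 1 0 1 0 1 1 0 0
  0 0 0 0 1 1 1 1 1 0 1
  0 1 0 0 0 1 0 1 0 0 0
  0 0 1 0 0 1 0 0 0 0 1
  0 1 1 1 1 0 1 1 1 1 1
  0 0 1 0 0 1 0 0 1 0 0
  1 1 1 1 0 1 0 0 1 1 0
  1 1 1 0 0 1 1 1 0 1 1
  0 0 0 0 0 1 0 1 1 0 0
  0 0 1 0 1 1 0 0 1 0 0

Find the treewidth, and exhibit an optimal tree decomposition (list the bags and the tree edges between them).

Every bag has size at most 4, so the width is 4 − 1 = 3 and tw(G) ≤ 3. For the lower bound, the 4 vertices {a, b, h, i} are pairwise adjacent, and any tree decomposition puts a clique entirely inside one bag — forcing width ≥ 3. Hence tw(G) = 3 exactly.

Treewidth 3.
One such decomposition:
Bags: B1 = {c, f, g, i}  B2 = {c, f, h, i}  B3 = {b, f, h, i}  B4 = {c, f, i, k}  B5 = {f, h, i, j}  B6 = {a, b, h, i}  B7 = {c, e, f, k}  B8 = {b, d, f, h}
Tree: B1–B2, B2–B3, B2–B4, B3–B5, B3–B6, B4–B7, B3–B8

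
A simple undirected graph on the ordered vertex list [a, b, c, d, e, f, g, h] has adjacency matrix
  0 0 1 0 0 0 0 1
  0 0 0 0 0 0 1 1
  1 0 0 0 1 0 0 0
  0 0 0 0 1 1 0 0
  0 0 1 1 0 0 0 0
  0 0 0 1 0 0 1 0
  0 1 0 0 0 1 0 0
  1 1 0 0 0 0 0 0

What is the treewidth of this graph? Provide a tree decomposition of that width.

Each bag holds 3 vertices, so the decomposition has width 2, which upper-bounds the treewidth. For the lower bound, G contains the cycle b–h–a–c–e–d–f–g–b, so G is not a forest; only forests have treewidth ≤ 1, hence tw(G) ≥ 2. Combining the bounds, tw(G) = 2.

Treewidth 2.
One optimal decomposition is:
Bags: B1 = {a, b, h}  B2 = {a, b, c}  B3 = {b, c, e}  B4 = {b, d, e}  B5 = {b, d, f}  B6 = {b, f, g}
Tree: B1–B2, B2–B3, B3–B4, B4–B5, B5–B6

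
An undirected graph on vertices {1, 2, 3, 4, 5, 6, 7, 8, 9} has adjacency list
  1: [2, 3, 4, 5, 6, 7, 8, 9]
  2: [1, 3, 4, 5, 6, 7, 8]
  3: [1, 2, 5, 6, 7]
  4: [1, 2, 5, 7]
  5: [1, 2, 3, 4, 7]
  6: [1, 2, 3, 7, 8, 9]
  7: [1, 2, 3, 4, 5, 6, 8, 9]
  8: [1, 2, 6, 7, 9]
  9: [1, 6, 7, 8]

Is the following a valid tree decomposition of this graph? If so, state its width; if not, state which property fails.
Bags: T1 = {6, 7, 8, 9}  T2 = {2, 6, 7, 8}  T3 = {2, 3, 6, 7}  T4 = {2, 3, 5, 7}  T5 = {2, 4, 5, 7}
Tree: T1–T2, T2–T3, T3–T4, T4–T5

A tree decomposition must satisfy three properties: every vertex lies in some bag; for every edge, both endpoints lie together in some bag; and for every vertex, the bags containing it form a connected subtree. Here vertex 1 appears in no bag, so the decomposition is invalid.

No — vertex 1 appears in no bag.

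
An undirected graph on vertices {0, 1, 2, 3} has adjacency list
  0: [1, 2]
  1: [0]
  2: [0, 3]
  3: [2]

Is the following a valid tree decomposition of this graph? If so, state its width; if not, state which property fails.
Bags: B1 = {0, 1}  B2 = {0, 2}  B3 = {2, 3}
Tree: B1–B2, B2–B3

Checking the three conditions: (i) the bags cover all of {0, 1, 2, 3}; (ii) for each edge, some bag contains both endpoints; (iii) the bags containing any fixed vertex form a subtree. All hold, so the decomposition is valid with width 2 − 1 = 1.

Yes; width 1.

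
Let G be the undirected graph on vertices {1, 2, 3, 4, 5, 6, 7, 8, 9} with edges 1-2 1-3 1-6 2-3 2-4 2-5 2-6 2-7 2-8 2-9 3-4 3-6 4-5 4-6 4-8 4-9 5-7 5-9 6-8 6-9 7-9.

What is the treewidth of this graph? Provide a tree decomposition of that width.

Treewidth 3.
Bags: B1 = {2, 3, 4, 6}  B2 = {2, 4, 6, 9}  B3 = {1, 2, 3, 6}  B4 = {2, 4, 5, 9}  B5 = {2, 4, 6, 8}  B6 = {2, 5, 7, 9}
Tree: B1–B2, B1–B3, B2–B4, B2–B5, B4–B6

Each bag holds 4 vertices, so the decomposition has width 3, which upper-bounds the treewidth. Conversely, {1, 2, 3, 6} is a clique of size 4, and the vertices of any clique must share a bag in every tree decomposition; so some bag has ≥ 4 vertices and tw(G) ≥ 3. Hence tw(G) = 3 exactly.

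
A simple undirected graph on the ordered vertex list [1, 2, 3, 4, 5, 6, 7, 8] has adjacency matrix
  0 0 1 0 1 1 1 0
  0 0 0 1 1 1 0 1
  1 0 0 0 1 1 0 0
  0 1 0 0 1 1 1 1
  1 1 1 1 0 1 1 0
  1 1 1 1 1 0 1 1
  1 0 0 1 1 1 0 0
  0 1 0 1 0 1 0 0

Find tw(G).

A width-3 tree decomposition is:
Bags: B1 = {1, 5, 6, 7}  B2 = {4, 5, 6, 7}  B3 = {2, 4, 5, 6}  B4 = {1, 3, 5, 6}  B5 = {2, 4, 6, 8}
Tree: B1–B2, B2–B3, B1–B4, B3–B5
Every bag has size at most 4, so the width is 4 − 1 = 3 and tw(G) ≤ 3. On the other hand G contains the 4-clique {2, 4, 6, 8}. A clique must lie in a single bag of any decomposition, so no decomposition can have width below 3. Therefore the treewidth is 3.

3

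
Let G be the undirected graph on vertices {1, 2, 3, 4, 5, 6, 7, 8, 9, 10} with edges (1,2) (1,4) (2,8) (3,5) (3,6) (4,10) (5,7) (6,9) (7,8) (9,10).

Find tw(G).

A width-2 tree decomposition is:
Bags: B1 = {1, 2, 4}  B2 = {2, 4, 8}  B3 = {4, 7, 8}  B4 = {4, 5, 7}  B5 = {3, 4, 5}  B6 = {3, 4, 6}  B7 = {4, 6, 9}  B8 = {4, 9, 10}
Tree: B1–B2, B2–B3, B3–B4, B4–B5, B5–B6, B6–B7, B7–B8
The largest bag has 3 vertices, giving width 2; this decomposition certifies tw(G) ≤ 2. The edges 4–1–2–8–7–5–3–6–9–10–4 form a cycle, so G is not a tree and its treewidth is at least 2. Combining the bounds, tw(G) = 2.

2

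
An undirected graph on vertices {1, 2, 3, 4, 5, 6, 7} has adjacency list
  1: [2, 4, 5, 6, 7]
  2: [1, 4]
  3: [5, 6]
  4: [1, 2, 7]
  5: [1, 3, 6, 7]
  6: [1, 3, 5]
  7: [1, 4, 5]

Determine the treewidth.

A width-2 tree decomposition is:
Bags: B1 = {1, 5, 6}  B2 = {3, 5, 6}  B3 = {1, 5, 7}  B4 = {1, 4, 7}  B5 = {1, 2, 4}
Tree: B1–B2, B1–B3, B3–B4, B4–B5
The largest bag has 3 vertices, giving width 2; this decomposition certifies tw(G) ≤ 2. On the other hand G contains the 3-clique {1, 2, 4}. A clique must lie in a single bag of any decomposition, so no decomposition can have width below 2. Hence tw(G) = 2 exactly.

2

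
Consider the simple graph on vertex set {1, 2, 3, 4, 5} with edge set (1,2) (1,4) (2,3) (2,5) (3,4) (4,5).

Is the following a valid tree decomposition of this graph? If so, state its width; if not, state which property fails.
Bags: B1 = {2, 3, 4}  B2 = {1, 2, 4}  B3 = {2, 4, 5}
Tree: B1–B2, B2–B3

Every vertex of G appears in some bag (union = {1, 2, 3, 4, 5}); every edge is covered by a bag; and for each vertex v the set of bags containing v is connected in the bag tree. The decomposition is therefore valid. The largest bag has 3 vertices, so the width is 2.

Yes; width 2.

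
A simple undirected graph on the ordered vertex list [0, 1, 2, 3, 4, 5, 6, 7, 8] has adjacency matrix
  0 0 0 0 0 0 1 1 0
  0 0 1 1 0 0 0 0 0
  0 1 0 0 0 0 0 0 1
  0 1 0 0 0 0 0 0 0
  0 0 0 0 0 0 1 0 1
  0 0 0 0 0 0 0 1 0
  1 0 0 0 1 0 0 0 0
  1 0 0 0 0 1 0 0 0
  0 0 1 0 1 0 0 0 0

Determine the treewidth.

1

A width-1 tree decomposition is:
Bags: B1 = {1, 3}  B2 = {1, 2}  B3 = {2, 8}  B4 = {4, 8}  B5 = {4, 6}  B6 = {0, 6}  B7 = {0, 7}  B8 = {5, 7}
Tree: B1–B2, B2–B3, B3–B4, B4–B5, B5–B6, B6–B7, B7–B8
The largest bag has 2 vertices, giving width 1; this decomposition certifies tw(G) ≤ 1. G has an edge, so its treewidth is at least 1. Therefore the treewidth is 1.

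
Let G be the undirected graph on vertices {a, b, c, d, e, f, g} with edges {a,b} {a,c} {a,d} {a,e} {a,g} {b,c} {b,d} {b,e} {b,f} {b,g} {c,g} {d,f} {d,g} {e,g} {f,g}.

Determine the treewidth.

A width-3 tree decomposition is:
Bags: B1 = {b, d, f, g}  B2 = {a, b, d, g}  B3 = {a, b, c, g}  B4 = {a, b, e, g}
Tree: B1–B2, B2–B3, B2–B4
Every bag has size at most 4, so the width is 4 − 1 = 3 and tw(G) ≤ 3. Conversely, {a, b, d, g} is a clique of size 4, and the vertices of any clique must share a bag in every tree decomposition; so some bag has ≥ 4 vertices and tw(G) ≥ 3. Hence tw(G) = 3 exactly.

3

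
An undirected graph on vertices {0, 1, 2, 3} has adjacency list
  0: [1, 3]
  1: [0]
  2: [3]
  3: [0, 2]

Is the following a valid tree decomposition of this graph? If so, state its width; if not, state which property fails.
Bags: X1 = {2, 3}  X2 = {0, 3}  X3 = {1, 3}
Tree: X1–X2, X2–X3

A tree decomposition must satisfy three properties: every vertex lies in some bag; for every edge, both endpoints lie together in some bag; and for every vertex, the bags containing it form a connected subtree. Here edge (0,1) lies in no bag, so the decomposition is invalid.

No — edge (0,1) lies in no bag.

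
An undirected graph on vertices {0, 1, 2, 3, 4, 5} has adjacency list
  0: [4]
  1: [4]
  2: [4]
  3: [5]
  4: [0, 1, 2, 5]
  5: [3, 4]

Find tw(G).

A width-1 tree decomposition is:
Bags: B1 = {1, 4}  B2 = {2, 4}  B3 = {4, 5}  B4 = {0, 4}  B5 = {3, 5}
Tree: B1–B2, B1–B3, B3–B4, B3–B5
The largest bag has 2 vertices, giving width 1; this decomposition certifies tw(G) ≤ 1. G has an edge, so its treewidth is at least 1. Therefore the treewidth is 1.

1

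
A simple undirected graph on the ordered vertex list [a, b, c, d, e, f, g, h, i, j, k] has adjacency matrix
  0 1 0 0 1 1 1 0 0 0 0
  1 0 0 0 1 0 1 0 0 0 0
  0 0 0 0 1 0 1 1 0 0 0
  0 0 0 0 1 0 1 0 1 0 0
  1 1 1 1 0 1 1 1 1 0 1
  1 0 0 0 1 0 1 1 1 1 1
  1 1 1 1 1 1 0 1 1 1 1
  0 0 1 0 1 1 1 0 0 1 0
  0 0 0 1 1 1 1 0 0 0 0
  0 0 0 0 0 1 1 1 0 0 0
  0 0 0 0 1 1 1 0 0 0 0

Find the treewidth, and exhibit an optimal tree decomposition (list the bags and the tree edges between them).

The largest bag has 4 vertices, giving width 3; this decomposition certifies tw(G) ≤ 3. On the other hand G contains the 4-clique {f, g, h, j}. A clique must lie in a single bag of any decomposition, so no decomposition can have width below 3. Hence tw(G) = 3 exactly.

Treewidth 3.
Bags: B1 = {a, e, f, g}  B2 = {e, f, g, h}  B3 = {a, b, e, g}  B4 = {c, e, g, h}  B5 = {e, f, g, i}  B6 = {e, f, g, k}  B7 = {d, e, g, i}  B8 = {f, g, h, j}
Tree: B1–B2, B1–B3, B2–B4, B1–B5, B5–B6, B5–B7, B2–B8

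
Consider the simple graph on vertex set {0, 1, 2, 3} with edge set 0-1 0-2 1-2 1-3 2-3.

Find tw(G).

2

A width-2 tree decomposition is:
Bags: B1 = {0, 1, 2}  B2 = {1, 2, 3}
Tree: B1–B2
Every bag has size at most 3, so the width is 3 − 1 = 2 and tw(G) ≤ 2. Conversely, {0, 1, 2} is a clique of size 3, and the vertices of any clique must share a bag in every tree decomposition; so some bag has ≥ 3 vertices and tw(G) ≥ 2. Hence tw(G) = 2 exactly.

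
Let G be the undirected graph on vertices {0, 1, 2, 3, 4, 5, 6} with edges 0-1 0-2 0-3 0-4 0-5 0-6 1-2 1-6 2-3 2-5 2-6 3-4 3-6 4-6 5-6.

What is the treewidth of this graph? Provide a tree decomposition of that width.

Each bag holds 4 vertices, so the decomposition has width 3, which upper-bounds the treewidth. Conversely, {0, 1, 2, 6} is a clique of size 4, and the vertices of any clique must share a bag in every tree decomposition; so some bag has ≥ 4 vertices and tw(G) ≥ 3. The upper and lower bounds meet at 3, so that is the treewidth.

Treewidth 3.
One optimal decomposition is:
Bags: B1 = {0, 1, 2, 6}  B2 = {0, 2, 3, 6}  B3 = {0, 3, 4, 6}  B4 = {0, 2, 5, 6}
Tree: B1–B2, B2–B3, B2–B4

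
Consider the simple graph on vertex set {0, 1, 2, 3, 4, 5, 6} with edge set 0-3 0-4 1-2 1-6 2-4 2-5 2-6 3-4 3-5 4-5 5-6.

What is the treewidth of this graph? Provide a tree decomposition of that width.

Treewidth 2.
One optimal decomposition is:
Bags: B1 = {2, 5, 6}  B2 = {1, 2, 6}  B3 = {2, 4, 5}  B4 = {3, 4, 5}  B5 = {0, 3, 4}
Tree: B1–B2, B1–B3, B3–B4, B4–B5

The largest bag has 3 vertices, giving width 2; this decomposition certifies tw(G) ≤ 2. On the other hand G contains the 3-clique {0, 3, 4}. A clique must lie in a single bag of any decomposition, so no decomposition can have width below 2. Combining the bounds, tw(G) = 2.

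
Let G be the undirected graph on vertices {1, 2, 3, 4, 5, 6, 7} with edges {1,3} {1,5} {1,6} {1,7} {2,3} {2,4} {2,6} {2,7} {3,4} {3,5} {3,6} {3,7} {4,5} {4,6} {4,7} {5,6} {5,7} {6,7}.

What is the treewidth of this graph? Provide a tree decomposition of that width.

Each bag holds 5 vertices, so the decomposition has width 4, which upper-bounds the treewidth. For the lower bound, the 5 vertices {1, 3, 5, 6, 7} are pairwise adjacent, and any tree decomposition puts a clique entirely inside one bag — forcing width ≥ 4. The upper and lower bounds meet at 4, so that is the treewidth.

Treewidth 4.
One such decomposition:
Bags: B1 = {3, 4, 5, 6, 7}  B2 = {1, 3, 5, 6, 7}  B3 = {2, 3, 4, 6, 7}
Tree: B1–B2, B1–B3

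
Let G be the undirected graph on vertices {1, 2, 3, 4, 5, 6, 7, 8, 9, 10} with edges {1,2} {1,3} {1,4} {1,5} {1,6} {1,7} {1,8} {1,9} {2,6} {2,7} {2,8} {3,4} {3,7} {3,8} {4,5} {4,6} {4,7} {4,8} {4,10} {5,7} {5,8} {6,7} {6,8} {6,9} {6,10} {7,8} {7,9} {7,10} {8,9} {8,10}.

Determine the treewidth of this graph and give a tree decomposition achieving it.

Every bag has size at most 5, so the width is 5 − 1 = 4 and tw(G) ≤ 4. On the other hand G contains the 5-clique {1, 6, 7, 8, 9}. A clique must lie in a single bag of any decomposition, so no decomposition can have width below 4. The upper and lower bounds meet at 4, so that is the treewidth.

Treewidth 4.
One such decomposition:
Bags: B1 = {1, 2, 6, 7, 8}  B2 = {1, 4, 6, 7, 8}  B3 = {1, 4, 5, 7, 8}  B4 = {1, 6, 7, 8, 9}  B5 = {4, 6, 7, 8, 10}  B6 = {1, 3, 4, 7, 8}
Tree: B1–B2, B2–B3, B1–B4, B2–B5, B2–B6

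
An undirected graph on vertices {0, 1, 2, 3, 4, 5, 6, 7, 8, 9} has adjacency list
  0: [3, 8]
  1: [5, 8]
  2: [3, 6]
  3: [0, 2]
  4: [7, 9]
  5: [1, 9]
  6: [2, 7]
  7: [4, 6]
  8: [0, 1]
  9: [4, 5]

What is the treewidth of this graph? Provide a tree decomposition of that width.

Treewidth 2.
Bags: B1 = {0, 3, 8}  B2 = {1, 3, 8}  B3 = {1, 3, 5}  B4 = {3, 5, 9}  B5 = {3, 4, 9}  B6 = {3, 4, 7}  B7 = {3, 6, 7}  B8 = {2, 3, 6}
Tree: B1–B2, B2–B3, B3–B4, B4–B5, B5–B6, B6–B7, B7–B8

Every bag has size at most 3, so the width is 3 − 1 = 2 and tw(G) ≤ 2. For the lower bound, G contains the cycle 3–0–8–1–5–9–4–7–6–2–3, so G is not a forest; only forests have treewidth ≤ 1, hence tw(G) ≥ 2. The upper and lower bounds meet at 2, so that is the treewidth.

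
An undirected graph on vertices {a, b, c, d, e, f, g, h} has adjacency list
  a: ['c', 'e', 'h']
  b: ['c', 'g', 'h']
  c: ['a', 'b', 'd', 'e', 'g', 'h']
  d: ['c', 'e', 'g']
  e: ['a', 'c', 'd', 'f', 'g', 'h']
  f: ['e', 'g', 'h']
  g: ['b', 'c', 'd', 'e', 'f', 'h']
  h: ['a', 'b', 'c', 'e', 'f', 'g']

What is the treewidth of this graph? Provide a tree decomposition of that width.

The largest bag has 4 vertices, giving width 3; this decomposition certifies tw(G) ≤ 3. For the lower bound, the 4 vertices {c, d, e, g} are pairwise adjacent, and any tree decomposition puts a clique entirely inside one bag — forcing width ≥ 3. Therefore the treewidth is 3.

Treewidth 3.
One such decomposition:
Bags: B1 = {b, c, g, h}  B2 = {c, e, g, h}  B3 = {e, f, g, h}  B4 = {a, c, e, h}  B5 = {c, d, e, g}
Tree: B1–B2, B2–B3, B2–B4, B2–B5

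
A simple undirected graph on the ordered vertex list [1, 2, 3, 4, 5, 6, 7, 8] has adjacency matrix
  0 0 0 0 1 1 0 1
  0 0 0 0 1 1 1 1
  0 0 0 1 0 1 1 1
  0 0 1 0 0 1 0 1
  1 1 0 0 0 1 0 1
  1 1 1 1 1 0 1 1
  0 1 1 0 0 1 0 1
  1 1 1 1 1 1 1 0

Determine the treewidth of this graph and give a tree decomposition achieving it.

Every bag has size at most 4, so the width is 4 − 1 = 3 and tw(G) ≤ 3. Conversely, {1, 5, 6, 8} is a clique of size 4, and the vertices of any clique must share a bag in every tree decomposition; so some bag has ≥ 4 vertices and tw(G) ≥ 3. Hence tw(G) = 3 exactly.

Treewidth 3.
One such decomposition:
Bags: B1 = {2, 6, 7, 8}  B2 = {2, 5, 6, 8}  B3 = {1, 5, 6, 8}  B4 = {3, 6, 7, 8}  B5 = {3, 4, 6, 8}
Tree: B1–B2, B2–B3, B1–B4, B4–B5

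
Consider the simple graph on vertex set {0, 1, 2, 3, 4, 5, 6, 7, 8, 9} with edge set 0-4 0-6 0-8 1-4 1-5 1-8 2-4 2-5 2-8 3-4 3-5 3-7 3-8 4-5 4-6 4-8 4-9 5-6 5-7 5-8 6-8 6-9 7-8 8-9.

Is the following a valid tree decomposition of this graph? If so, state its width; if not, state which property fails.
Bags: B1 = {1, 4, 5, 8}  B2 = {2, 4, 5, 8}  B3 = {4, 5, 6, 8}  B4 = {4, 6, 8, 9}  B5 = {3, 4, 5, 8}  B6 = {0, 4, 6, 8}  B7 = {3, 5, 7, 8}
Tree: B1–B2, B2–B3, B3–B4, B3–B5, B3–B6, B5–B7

Every vertex of G appears in some bag (union = {0, 1, 2, 3, 4, 5, 6, 7, 8, 9}); every edge is covered by a bag; and for each vertex v the set of bags containing v is connected in the bag tree. The decomposition is therefore valid. The largest bag has 4 vertices, so the width is 3.

Yes; width 3.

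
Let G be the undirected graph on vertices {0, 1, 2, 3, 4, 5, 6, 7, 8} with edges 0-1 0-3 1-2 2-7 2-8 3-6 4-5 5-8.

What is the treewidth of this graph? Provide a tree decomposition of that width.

Treewidth 1.
One optimal decomposition is:
Bags: B1 = {2, 8}  B2 = {1, 2}  B3 = {0, 1}  B4 = {5, 8}  B5 = {2, 7}  B6 = {0, 3}  B7 = {4, 5}  B8 = {3, 6}
Tree: B1–B2, B2–B3, B1–B4, B2–B5, B3–B6, B4–B7, B6–B8

The largest bag has 2 vertices, giving width 1; this decomposition certifies tw(G) ≤ 1. Since G has at least one edge (e.g. 2–8), it is not an edgeless graph, so tw(G) ≥ 1. The upper and lower bounds meet at 1, so that is the treewidth.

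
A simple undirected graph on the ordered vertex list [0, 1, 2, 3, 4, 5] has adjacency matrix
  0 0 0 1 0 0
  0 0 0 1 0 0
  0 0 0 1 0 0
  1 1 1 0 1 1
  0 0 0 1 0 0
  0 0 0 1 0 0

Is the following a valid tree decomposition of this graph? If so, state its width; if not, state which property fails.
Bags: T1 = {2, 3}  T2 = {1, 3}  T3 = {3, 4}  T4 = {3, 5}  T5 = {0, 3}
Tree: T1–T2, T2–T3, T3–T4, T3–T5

Yes; width 1.

Vertex coverage: the bags together contain {0, 1, 2, 3, 4, 5}, the full vertex set. Edge coverage: each edge of G has both endpoints in at least one bag. Running intersection: for every vertex, the bags containing it form a connected subtree. All three properties hold, so this is a valid tree decomposition of width max|bag| − 1 = 1, and hence tw(G) ≤ 1.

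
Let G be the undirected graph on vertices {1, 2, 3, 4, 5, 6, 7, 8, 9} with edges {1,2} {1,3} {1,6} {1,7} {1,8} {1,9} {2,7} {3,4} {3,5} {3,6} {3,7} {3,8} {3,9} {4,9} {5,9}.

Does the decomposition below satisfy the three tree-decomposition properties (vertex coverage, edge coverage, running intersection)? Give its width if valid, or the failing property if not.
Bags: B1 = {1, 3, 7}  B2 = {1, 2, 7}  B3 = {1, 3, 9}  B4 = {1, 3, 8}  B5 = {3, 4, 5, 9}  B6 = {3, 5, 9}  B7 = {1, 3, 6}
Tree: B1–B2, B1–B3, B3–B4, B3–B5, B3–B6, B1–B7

A tree decomposition must satisfy three properties: every vertex lies in some bag; for every edge, both endpoints lie together in some bag; and for every vertex, the bags containing it form a connected subtree. Here bags containing vertex 5 are not connected in the tree, so the decomposition is invalid.

No — bags containing vertex 5 are not connected in the tree.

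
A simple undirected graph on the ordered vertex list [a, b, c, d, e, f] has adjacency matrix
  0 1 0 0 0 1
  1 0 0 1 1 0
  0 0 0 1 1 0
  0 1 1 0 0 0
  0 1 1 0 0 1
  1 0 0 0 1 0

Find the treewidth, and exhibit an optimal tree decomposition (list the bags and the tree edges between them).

Treewidth 2.
One such decomposition:
Bags: B1 = {b, c, d}  B2 = {b, c, e}  B3 = {a, b, e}  B4 = {a, e, f}
Tree: B1–B2, B2–B3, B3–B4

Every bag has size at most 3, so the width is 3 − 1 = 2 and tw(G) ≤ 2. For the lower bound, G contains the cycle d–c–e–b–d, so G is not a forest; only forests have treewidth ≤ 1, hence tw(G) ≥ 2. The upper and lower bounds meet at 2, so that is the treewidth.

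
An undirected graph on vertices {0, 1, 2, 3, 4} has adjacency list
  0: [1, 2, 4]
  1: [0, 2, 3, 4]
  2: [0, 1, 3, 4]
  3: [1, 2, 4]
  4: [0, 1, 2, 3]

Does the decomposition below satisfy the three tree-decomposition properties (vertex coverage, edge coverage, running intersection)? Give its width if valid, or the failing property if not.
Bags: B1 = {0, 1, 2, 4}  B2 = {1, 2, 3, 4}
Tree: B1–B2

Yes; width 3.

Every vertex of G appears in some bag (union = {0, 1, 2, 3, 4}); every edge is covered by a bag; and for each vertex v the set of bags containing v is connected in the bag tree. The decomposition is therefore valid. The largest bag has 4 vertices, so the width is 3.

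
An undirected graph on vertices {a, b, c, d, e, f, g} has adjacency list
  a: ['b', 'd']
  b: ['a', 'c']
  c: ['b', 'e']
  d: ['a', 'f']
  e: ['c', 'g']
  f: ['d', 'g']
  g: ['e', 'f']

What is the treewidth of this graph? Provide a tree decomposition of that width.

The largest bag has 3 vertices, giving width 2; this decomposition certifies tw(G) ≤ 2. The edges b–a–d–f–g–e–c–b form a cycle, so G is not a tree and its treewidth is at least 2. Combining the bounds, tw(G) = 2.

Treewidth 2.
One such decomposition:
Bags: B1 = {a, b, d}  B2 = {b, d, f}  B3 = {b, f, g}  B4 = {b, e, g}  B5 = {b, c, e}
Tree: B1–B2, B2–B3, B3–B4, B4–B5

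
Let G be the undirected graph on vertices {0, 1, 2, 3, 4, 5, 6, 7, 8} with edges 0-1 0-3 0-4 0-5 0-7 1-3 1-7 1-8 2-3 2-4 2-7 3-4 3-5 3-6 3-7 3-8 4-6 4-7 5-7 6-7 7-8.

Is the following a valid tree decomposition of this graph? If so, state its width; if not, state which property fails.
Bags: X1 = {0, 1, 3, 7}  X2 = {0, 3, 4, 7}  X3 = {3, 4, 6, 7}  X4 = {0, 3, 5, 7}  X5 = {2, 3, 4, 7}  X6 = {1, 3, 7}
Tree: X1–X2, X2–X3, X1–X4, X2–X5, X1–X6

A tree decomposition must satisfy three properties: every vertex lies in some bag; for every edge, both endpoints lie together in some bag; and for every vertex, the bags containing it form a connected subtree. Here vertex 8 appears in no bag, so the decomposition is invalid.

No — vertex 8 appears in no bag.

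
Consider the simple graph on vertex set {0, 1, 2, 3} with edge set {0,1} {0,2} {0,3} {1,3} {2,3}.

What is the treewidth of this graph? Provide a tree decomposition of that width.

The largest bag has 3 vertices, giving width 2; this decomposition certifies tw(G) ≤ 2. Conversely, {0, 1, 3} is a clique of size 3, and the vertices of any clique must share a bag in every tree decomposition; so some bag has ≥ 3 vertices and tw(G) ≥ 2. Combining the bounds, tw(G) = 2.

Treewidth 2.
Bags: B1 = {0, 2, 3}  B2 = {0, 1, 3}
Tree: B1–B2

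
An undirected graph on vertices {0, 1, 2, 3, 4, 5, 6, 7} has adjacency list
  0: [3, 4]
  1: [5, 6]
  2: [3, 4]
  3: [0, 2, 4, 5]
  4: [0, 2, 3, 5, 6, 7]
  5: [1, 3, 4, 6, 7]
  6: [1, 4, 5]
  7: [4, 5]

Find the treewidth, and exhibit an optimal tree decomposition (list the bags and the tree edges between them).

Every bag has size at most 3, so the width is 3 − 1 = 2 and tw(G) ≤ 2. Conversely, {1, 5, 6} is a clique of size 3, and the vertices of any clique must share a bag in every tree decomposition; so some bag has ≥ 3 vertices and tw(G) ≥ 2. The upper and lower bounds meet at 2, so that is the treewidth.

Treewidth 2.
One optimal decomposition is:
Bags: B1 = {1, 5, 6}  B2 = {4, 5, 6}  B3 = {4, 5, 7}  B4 = {3, 4, 5}  B5 = {2, 3, 4}  B6 = {0, 3, 4}
Tree: B1–B2, B2–B3, B3–B4, B4–B5, B4–B6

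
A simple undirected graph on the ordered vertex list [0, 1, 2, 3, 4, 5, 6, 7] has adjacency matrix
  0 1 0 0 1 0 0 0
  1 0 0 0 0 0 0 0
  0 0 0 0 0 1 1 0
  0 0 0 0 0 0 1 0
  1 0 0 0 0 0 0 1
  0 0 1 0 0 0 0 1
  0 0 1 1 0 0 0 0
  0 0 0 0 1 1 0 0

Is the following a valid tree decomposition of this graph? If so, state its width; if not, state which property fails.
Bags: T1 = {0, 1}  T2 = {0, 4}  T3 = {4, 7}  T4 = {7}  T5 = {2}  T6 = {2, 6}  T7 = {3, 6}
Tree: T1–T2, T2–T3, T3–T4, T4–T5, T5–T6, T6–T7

No — vertex 5 appears in no bag.

A tree decomposition must satisfy three properties: every vertex lies in some bag; for every edge, both endpoints lie together in some bag; and for every vertex, the bags containing it form a connected subtree. Here vertex 5 appears in no bag, so the decomposition is invalid.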